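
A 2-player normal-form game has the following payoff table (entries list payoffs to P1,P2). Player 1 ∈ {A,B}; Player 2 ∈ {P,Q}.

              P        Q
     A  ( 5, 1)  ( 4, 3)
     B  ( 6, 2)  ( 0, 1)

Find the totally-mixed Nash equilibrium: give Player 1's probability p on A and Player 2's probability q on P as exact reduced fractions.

P1 indiff ⇒ q·5+(1-q)·4 = q·6+(1-q)·0 ⇒ q(-1) = (1-q)(-4) ⇒ q = 4/5
P2 indiff ⇒ p·1+(1-p)·2 = p·3+(1-p)·1 ⇒ p(-2) = (1-p)(-1) ⇒ p = 1/3

(p,q) = (1/3, 4/5)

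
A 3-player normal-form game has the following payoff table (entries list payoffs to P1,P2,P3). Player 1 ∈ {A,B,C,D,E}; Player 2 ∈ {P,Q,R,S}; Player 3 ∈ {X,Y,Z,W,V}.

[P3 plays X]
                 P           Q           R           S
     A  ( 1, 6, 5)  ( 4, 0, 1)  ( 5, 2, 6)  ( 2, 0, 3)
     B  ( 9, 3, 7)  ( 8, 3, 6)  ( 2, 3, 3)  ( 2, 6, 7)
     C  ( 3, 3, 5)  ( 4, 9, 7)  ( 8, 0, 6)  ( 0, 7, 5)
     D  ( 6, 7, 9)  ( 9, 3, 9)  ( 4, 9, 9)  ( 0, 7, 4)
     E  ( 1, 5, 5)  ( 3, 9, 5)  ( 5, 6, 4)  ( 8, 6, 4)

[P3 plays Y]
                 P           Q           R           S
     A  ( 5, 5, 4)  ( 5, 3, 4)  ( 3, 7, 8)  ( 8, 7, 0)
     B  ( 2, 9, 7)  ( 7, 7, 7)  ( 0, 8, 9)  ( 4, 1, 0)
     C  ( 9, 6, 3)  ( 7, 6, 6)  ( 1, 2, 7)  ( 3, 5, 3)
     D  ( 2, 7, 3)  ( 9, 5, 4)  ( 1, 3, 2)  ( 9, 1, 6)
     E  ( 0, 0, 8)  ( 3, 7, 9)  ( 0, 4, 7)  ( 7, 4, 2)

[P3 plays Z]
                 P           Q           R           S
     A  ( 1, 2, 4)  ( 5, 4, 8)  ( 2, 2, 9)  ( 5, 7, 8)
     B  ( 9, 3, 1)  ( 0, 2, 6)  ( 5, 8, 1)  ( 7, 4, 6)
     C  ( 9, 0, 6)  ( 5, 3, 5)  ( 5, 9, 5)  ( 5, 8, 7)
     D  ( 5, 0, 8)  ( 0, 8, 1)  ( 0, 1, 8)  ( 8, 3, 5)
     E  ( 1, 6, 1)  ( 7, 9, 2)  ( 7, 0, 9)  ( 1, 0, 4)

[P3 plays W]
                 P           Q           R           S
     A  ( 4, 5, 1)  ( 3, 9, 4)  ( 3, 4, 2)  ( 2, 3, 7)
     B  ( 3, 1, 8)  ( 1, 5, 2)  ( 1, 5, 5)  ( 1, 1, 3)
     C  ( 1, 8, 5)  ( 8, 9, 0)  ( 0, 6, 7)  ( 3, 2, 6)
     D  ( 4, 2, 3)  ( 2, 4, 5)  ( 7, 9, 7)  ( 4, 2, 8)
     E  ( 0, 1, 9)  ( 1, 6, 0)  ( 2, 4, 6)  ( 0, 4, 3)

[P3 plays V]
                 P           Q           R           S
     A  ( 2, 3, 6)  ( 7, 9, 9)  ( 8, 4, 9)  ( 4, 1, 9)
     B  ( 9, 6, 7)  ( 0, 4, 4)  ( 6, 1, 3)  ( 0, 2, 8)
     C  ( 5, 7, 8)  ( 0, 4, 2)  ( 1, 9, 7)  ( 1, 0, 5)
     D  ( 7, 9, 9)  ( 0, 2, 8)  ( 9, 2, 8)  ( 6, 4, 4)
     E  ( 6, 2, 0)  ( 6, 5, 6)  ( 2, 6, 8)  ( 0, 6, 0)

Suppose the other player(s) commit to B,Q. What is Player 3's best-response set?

P3 best: {Y}

u_3(X vs B,Q) = 6
u_3(Y vs B,Q) = 7
u_3(Z vs B,Q) = 6
u_3(W vs B,Q) = 2
u_3(V vs B,Q) = 4
max payoff 7 at {Y}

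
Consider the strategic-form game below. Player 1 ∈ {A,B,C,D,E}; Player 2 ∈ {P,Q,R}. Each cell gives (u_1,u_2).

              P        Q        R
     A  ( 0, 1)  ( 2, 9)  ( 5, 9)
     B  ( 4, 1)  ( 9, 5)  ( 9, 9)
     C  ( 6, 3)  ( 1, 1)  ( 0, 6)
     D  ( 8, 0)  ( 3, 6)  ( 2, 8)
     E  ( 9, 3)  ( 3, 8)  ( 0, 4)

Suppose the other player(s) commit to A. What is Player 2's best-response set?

u_2(P vs A) = 1
u_2(Q vs A) = 9
u_2(R vs A) = 9
max payoff 9 at {Q,R}

argmax u_2 = {Q,R}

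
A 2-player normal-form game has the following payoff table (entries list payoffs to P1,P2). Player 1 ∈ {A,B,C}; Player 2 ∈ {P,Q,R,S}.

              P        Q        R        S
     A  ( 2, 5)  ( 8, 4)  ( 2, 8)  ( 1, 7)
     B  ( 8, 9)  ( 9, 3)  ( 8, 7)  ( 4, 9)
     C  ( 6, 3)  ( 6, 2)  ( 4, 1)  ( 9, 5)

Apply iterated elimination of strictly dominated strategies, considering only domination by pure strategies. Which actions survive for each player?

Survivors P1:{B,C} P2:{P,S}

P1 drop A (B beats it: P:8>2 Q:9>8 R:8>2 S:4>1)
P2 drop Q (P beats it: B:9>3 C:3>2)
P2 drop R (P beats it: B:9>7 C:3>1)
P1→{B,C} P2→{P,S}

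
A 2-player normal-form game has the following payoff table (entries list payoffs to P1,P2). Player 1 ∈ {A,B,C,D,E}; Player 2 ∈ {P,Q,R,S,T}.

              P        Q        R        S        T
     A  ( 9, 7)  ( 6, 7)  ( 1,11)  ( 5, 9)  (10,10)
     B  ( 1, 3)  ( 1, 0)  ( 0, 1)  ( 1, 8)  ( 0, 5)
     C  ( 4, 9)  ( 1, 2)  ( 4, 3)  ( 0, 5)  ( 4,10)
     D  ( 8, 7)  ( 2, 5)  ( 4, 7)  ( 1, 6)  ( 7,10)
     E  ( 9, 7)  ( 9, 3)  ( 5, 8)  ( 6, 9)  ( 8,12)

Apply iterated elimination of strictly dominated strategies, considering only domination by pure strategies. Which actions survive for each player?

Survivors P1:{A,E} P2:{R,T}

P1 drop B (A beats it: P:9>1 Q:6>1 R:1>0 S:5>1 T:10>0)
P1 drop C (E beats it: P:9>4 Q:9>1 R:5>4 S:6>0 T:8>4)
P1 drop D (E beats it: P:9>8 Q:9>2 R:5>4 S:6>1 T:8>7)
P2 drop P (R beats it: A:11>7 E:8>7)
P2 drop Q (R beats it: A:11>7 E:8>3)
P2 drop S (T beats it: A:10>9 E:12>9)
P1→{A,E} P2→{R,T}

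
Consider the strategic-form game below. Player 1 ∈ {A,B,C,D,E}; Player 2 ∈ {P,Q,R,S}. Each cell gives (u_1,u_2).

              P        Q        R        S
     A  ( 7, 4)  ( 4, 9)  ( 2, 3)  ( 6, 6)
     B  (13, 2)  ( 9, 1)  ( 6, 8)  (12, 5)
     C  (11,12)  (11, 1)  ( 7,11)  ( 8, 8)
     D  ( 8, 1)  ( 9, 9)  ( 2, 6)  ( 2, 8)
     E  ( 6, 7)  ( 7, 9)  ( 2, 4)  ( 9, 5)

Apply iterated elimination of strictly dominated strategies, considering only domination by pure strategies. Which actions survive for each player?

P1 drop A (B beats it: P:13>7 Q:9>4 R:6>2 S:12>6)
P1 drop D (C beats it: P:11>8 Q:11>9 R:7>2 S:8>2)
P1 drop E (B beats it: P:13>6 Q:9>7 R:6>2 S:12>9)
P2 drop Q (P beats it: B:2>1 C:12>1)
P2 drop S (R beats it: B:8>5 C:11>8)
P1→{B,C} P2→{P,R}

IESDS → P1:{B,C} P2:{P,R}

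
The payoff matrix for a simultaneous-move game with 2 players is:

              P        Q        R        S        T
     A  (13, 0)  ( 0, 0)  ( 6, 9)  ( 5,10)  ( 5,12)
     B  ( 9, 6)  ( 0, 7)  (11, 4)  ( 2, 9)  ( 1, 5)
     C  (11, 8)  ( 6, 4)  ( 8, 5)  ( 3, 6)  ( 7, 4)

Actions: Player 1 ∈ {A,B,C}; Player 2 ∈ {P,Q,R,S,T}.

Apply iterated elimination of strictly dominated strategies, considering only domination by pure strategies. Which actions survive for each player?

P2 drop Q (S beats it: A:10>0 B:9>7 C:6>4)
P2 drop R (S beats it: A:10>9 B:9>4 C:6>5)
P1 drop B (A beats it: P:13>9 S:5>2 T:5>1)
P1→{A,C} P2→{P,S,T}

IESDS → P1:{A,C} P2:{P,S,T}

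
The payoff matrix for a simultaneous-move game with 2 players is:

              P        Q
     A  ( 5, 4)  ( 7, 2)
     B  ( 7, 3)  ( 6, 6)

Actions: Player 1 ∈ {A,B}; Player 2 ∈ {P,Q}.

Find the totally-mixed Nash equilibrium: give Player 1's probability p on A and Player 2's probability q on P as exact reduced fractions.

p=3/5, q=1/3

P1 indiff ⇒ q·5+(1-q)·7 = q·7+(1-q)·6 ⇒ q(-2) = (1-q)(-1) ⇒ q = 1/3
P2 indiff ⇒ p·4+(1-p)·3 = p·2+(1-p)·6 ⇒ p(2) = (1-p)(3) ⇒ p = 3/5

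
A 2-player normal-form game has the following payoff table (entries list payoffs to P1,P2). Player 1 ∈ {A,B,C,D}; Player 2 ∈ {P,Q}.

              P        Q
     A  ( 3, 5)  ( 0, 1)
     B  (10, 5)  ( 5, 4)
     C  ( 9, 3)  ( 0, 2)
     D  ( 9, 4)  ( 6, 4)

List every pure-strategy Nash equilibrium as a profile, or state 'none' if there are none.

(A,P): not NE [P1→B gives 10>3]
(A,Q): not NE [P1→D gives 6>0; P2→P gives 5>1]
(B,P): NE
(B,Q): not NE [P1→D gives 6>5; P2→P gives 5>4]
(C,P): not NE [P1→B gives 10>9]
(C,Q): not NE [P1→D gives 6>0; P2→P gives 3>2]
(D,P): not NE [P1→B gives 10>9]
(D,Q): NE

Nash profiles: (B,P), (D,Q)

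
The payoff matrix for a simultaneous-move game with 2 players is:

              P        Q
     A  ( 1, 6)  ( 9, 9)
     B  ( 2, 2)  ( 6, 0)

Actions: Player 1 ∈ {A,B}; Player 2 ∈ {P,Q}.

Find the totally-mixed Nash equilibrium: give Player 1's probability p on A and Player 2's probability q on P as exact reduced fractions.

(p,q) = (2/5, 3/4)

P1 indiff ⇒ q·1+(1-q)·9 = q·2+(1-q)·6 ⇒ q(-1) = (1-q)(-3) ⇒ q = 3/4
P2 indiff ⇒ p·6+(1-p)·2 = p·9+(1-p)·0 ⇒ p(-3) = (1-p)(-2) ⇒ p = 2/5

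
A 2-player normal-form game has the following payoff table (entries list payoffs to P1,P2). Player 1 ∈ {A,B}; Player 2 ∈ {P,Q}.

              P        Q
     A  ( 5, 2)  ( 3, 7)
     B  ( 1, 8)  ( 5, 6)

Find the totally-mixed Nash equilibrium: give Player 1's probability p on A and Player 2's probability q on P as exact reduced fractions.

P1 mixes 2/7 on A; P2 mixes 1/3 on P

P1 indiff ⇒ q·5+(1-q)·3 = q·1+(1-q)·5 ⇒ q(4) = (1-q)(2) ⇒ q = 1/3
P2 indiff ⇒ p·2+(1-p)·8 = p·7+(1-p)·6 ⇒ p(-5) = (1-p)(-2) ⇒ p = 2/7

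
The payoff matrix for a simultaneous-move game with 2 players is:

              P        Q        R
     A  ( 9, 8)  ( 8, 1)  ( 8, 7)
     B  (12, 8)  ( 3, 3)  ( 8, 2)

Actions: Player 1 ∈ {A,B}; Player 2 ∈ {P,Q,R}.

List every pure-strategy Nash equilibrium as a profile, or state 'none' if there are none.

PSNE = {(B,P)}

(A,P): not NE [P1→B gives 12>9]
(A,Q): not NE [P2→P gives 8>1]
(A,R): not NE [P2→P gives 8>7]
(B,P): NE
(B,Q): not NE [P1→A gives 8>3; P2→P gives 8>3]
(B,R): not NE [P2→P gives 8>2]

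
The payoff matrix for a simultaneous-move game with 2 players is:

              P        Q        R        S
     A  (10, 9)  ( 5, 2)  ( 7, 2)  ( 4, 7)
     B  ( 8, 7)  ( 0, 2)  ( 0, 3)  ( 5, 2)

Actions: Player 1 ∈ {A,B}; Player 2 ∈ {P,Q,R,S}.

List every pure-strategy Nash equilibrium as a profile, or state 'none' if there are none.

NE set: (A,P)

(A,P): NE
(A,Q): not NE [P2→P gives 9>2]
(A,R): not NE [P2→P gives 9>2]
(A,S): not NE [P1→B gives 5>4; P2→P gives 9>7]
(B,P): not NE [P1→A gives 10>8]
(B,Q): not NE [P1→A gives 5>0; P2→P gives 7>2]
(B,R): not NE [P1→A gives 7>0; P2→P gives 7>3]
(B,S): not NE [P2→P gives 7>2]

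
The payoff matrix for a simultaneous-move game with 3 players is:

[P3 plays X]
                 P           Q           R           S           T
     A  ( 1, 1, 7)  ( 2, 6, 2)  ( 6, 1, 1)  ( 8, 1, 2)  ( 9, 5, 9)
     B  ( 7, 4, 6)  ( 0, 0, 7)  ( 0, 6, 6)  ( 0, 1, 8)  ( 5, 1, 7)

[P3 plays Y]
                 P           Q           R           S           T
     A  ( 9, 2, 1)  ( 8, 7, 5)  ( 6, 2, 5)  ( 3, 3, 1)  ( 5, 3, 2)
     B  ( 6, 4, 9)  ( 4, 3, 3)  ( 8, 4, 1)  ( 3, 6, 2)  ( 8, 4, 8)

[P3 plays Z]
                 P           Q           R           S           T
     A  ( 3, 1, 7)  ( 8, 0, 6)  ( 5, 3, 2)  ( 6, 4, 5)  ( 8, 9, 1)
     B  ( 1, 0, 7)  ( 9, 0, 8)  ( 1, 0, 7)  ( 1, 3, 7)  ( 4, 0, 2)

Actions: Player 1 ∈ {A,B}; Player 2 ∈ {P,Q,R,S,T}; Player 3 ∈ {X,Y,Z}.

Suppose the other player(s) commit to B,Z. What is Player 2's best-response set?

u_2(P vs B,Z) = 0
u_2(Q vs B,Z) = 0
u_2(R vs B,Z) = 0
u_2(S vs B,Z) = 3
u_2(T vs B,Z) = 0
max payoff 3 at {S}

P2 best: {S}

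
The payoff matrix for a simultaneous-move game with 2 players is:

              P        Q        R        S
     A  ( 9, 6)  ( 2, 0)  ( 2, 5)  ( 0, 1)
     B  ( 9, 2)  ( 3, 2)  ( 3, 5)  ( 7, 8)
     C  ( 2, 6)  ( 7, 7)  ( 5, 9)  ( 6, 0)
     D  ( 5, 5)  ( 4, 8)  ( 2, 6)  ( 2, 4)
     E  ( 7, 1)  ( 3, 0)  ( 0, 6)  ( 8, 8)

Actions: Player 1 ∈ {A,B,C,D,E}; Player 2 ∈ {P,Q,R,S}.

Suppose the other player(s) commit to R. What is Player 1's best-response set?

argmax u_1 = {C}

u_1(A vs R) = 2
u_1(B vs R) = 3
u_1(C vs R) = 5
u_1(D vs R) = 2
u_1(E vs R) = 0
max payoff 5 at {C}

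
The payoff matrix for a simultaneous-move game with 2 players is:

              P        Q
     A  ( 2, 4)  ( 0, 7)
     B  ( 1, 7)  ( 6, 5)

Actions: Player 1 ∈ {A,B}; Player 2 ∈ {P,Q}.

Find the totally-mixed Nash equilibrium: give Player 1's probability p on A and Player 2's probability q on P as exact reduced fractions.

P1 indiff ⇒ q·2+(1-q)·0 = q·1+(1-q)·6 ⇒ q(1) = (1-q)(6) ⇒ q = 6/7
P2 indiff ⇒ p·4+(1-p)·7 = p·7+(1-p)·5 ⇒ p(-3) = (1-p)(-2) ⇒ p = 2/5

P1 mixes 2/5 on A; P2 mixes 6/7 on P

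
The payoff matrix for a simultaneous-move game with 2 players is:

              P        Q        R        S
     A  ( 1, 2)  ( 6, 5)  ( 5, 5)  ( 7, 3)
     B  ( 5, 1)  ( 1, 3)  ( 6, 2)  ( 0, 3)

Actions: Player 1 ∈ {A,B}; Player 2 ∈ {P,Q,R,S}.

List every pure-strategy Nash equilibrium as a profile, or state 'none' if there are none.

(A,P): not NE [P1→B gives 5>1; P2→R gives 5>2]
(A,Q): NE
(A,R): not NE [P1→B gives 6>5]
(A,S): not NE [P2→R gives 5>3]
(B,P): not NE [P2→S gives 3>1]
(B,Q): not NE [P1→A gives 6>1]
(B,R): not NE [P2→S gives 3>2]
(B,S): not NE [P1→A gives 7>0]

NE set: (A,Q)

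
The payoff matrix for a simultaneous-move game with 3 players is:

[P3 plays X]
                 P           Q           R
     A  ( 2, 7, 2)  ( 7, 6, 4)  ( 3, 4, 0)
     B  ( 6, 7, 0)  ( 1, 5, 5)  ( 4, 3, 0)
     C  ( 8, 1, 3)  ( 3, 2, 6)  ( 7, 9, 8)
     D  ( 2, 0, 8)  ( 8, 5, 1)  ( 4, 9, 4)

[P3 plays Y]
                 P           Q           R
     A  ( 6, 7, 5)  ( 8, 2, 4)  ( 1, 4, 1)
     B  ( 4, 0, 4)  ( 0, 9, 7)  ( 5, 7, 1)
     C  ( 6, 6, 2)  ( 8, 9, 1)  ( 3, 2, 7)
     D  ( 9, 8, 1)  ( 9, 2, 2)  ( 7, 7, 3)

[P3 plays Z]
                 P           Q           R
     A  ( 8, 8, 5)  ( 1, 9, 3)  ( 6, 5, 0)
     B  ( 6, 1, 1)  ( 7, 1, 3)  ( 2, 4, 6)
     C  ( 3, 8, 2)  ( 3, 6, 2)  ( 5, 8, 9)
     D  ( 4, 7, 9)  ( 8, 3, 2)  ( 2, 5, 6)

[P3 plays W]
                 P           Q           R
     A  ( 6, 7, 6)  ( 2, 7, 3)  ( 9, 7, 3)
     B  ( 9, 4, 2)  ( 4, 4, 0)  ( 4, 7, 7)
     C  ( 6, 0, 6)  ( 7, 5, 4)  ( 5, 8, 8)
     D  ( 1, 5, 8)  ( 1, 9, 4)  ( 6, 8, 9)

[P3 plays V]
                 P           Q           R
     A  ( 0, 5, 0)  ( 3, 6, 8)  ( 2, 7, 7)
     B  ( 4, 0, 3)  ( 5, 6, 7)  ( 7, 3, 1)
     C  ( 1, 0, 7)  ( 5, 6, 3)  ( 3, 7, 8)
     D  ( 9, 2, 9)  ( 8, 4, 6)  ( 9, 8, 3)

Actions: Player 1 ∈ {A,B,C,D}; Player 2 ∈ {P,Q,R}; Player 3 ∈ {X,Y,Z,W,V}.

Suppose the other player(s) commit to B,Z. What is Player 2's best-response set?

argmax u_2 = {R}

u_2(P vs B,Z) = 1
u_2(Q vs B,Z) = 1
u_2(R vs B,Z) = 4
max payoff 4 at {R}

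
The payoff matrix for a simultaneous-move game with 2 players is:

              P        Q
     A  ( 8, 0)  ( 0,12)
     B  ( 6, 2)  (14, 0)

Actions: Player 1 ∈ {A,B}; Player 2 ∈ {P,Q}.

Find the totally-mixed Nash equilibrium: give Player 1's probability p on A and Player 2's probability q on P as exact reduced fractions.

p=1/7, q=7/8

P1 indiff ⇒ q·8+(1-q)·0 = q·6+(1-q)·14 ⇒ q(2) = (1-q)(14) ⇒ q = 7/8
P2 indiff ⇒ p·0+(1-p)·2 = p·12+(1-p)·0 ⇒ p(-12) = (1-p)(-2) ⇒ p = 1/7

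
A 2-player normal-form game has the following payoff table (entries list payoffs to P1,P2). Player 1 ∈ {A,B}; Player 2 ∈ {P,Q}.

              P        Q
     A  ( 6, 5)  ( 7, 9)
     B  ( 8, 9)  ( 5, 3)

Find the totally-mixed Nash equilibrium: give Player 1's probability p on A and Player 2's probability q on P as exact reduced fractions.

p=3/5, q=1/2

P1 indiff ⇒ q·6+(1-q)·7 = q·8+(1-q)·5 ⇒ q(-2) = (1-q)(-2) ⇒ q = 1/2
P2 indiff ⇒ p·5+(1-p)·9 = p·9+(1-p)·3 ⇒ p(-4) = (1-p)(-6) ⇒ p = 3/5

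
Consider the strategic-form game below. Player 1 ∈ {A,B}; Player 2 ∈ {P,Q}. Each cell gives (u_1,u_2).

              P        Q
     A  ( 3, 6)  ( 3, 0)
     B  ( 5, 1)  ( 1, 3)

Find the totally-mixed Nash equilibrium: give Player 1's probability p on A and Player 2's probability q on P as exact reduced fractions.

P1 indiff ⇒ q·3+(1-q)·3 = q·5+(1-q)·1 ⇒ q(-2) = (1-q)(-2) ⇒ q = 1/2
P2 indiff ⇒ p·6+(1-p)·1 = p·0+(1-p)·3 ⇒ p(6) = (1-p)(2) ⇒ p = 1/4

P1 mixes 1/4 on A; P2 mixes 1/2 on P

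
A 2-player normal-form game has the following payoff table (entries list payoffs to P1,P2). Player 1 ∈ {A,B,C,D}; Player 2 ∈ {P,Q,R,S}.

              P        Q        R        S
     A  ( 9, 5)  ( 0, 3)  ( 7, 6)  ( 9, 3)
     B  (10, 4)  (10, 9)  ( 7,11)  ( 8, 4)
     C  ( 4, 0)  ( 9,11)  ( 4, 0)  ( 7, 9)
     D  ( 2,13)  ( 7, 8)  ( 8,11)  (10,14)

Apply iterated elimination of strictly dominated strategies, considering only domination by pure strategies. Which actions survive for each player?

IESDS → P1:{A,B,D} P2:{P,R,S}

P1 drop C (B beats it: P:10>4 Q:10>9 R:7>4 S:8>7)
P2 drop Q (R beats it: A:6>3 B:11>9 D:11>8)
P1→{A,B,D} P2→{P,R,S}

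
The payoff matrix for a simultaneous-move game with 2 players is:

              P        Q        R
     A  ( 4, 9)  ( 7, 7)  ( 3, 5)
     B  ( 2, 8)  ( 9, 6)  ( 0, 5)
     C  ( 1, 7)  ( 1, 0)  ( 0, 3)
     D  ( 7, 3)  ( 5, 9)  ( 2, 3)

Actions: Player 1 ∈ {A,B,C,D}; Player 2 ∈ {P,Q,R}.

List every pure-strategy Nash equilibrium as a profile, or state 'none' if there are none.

PSNE: ∅

(A,P): not NE [P1→D gives 7>4]
(A,Q): not NE [P1→B gives 9>7; P2→P gives 9>7]
(A,R): not NE [P2→P gives 9>5]
(B,P): not NE [P1→D gives 7>2]
(B,Q): not NE [P2→P gives 8>6]
(B,R): not NE [P1→A gives 3>0; P2→P gives 8>5]
(C,P): not NE [P1→D gives 7>1]
(C,Q): not NE [P1→B gives 9>1; P2→P gives 7>0]
(C,R): not NE [P1→A gives 3>0; P2→P gives 7>3]
(D,P): not NE [P2→Q gives 9>3]
(D,Q): not NE [P1→B gives 9>5]
(D,R): not NE [P1→A gives 3>2; P2→Q gives 9>3]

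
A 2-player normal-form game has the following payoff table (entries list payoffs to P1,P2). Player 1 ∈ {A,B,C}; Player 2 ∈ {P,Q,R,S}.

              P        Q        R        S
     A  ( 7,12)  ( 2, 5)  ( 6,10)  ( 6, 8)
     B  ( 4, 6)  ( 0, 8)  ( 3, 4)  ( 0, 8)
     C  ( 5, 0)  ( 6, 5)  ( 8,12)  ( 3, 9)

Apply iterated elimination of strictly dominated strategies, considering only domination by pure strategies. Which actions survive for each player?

Survivors P1:{A,C} P2:{P,R}

P1 drop B (A beats it: P:7>4 Q:2>0 R:6>3 S:6>0)
P2 drop Q (R beats it: A:10>5 C:12>5)
P2 drop S (R beats it: A:10>8 C:12>9)
P1→{A,C} P2→{P,R}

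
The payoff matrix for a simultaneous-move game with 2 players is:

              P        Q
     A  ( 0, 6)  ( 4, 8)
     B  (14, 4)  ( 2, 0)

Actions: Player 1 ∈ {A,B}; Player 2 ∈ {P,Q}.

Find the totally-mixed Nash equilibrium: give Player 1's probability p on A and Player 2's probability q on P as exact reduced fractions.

p=2/3, q=1/8

P1 indiff ⇒ q·0+(1-q)·4 = q·14+(1-q)·2 ⇒ q(-14) = (1-q)(-2) ⇒ q = 1/8
P2 indiff ⇒ p·6+(1-p)·4 = p·8+(1-p)·0 ⇒ p(-2) = (1-p)(-4) ⇒ p = 2/3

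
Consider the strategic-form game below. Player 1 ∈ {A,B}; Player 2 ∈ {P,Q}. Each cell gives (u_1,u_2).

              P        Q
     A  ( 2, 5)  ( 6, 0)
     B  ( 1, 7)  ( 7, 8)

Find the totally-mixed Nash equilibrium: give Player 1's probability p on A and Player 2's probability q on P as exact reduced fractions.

P1 indiff ⇒ q·2+(1-q)·6 = q·1+(1-q)·7 ⇒ q(1) = (1-q)(1) ⇒ q = 1/2
P2 indiff ⇒ p·5+(1-p)·7 = p·0+(1-p)·8 ⇒ p(5) = (1-p)(1) ⇒ p = 1/6

(p,q) = (1/6, 1/2)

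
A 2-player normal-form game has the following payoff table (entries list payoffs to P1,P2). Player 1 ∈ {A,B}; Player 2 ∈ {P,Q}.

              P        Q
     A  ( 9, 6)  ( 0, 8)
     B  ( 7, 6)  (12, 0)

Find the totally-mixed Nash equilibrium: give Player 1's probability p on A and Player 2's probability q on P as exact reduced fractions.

P1 indiff ⇒ q·9+(1-q)·0 = q·7+(1-q)·12 ⇒ q(2) = (1-q)(12) ⇒ q = 6/7
P2 indiff ⇒ p·6+(1-p)·6 = p·8+(1-p)·0 ⇒ p(-2) = (1-p)(-6) ⇒ p = 3/4

p=3/4, q=6/7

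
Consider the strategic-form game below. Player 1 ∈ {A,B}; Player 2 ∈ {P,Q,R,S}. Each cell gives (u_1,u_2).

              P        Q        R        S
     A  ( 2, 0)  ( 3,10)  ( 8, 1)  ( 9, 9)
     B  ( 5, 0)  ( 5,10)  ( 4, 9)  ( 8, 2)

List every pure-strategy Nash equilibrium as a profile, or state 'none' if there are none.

Nash profiles: (B,Q)

(A,P): not NE [P1→B gives 5>2; P2→Q gives 10>0]
(A,Q): not NE [P1→B gives 5>3]
(A,R): not NE [P2→Q gives 10>1]
(A,S): not NE [P2→Q gives 10>9]
(B,P): not NE [P2→Q gives 10>0]
(B,Q): NE
(B,R): not NE [P1→A gives 8>4; P2→Q gives 10>9]
(B,S): not NE [P1→A gives 9>8; P2→Q gives 10>2]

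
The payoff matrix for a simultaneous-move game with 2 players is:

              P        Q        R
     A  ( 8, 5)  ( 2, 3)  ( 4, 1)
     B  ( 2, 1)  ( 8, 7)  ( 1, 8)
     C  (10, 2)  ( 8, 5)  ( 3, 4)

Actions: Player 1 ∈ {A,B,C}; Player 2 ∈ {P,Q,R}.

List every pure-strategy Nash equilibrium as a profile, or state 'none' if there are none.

PSNE = {(C,Q)}

(A,P): not NE [P1→C gives 10>8]
(A,Q): not NE [P1→C gives 8>2; P2→P gives 5>3]
(A,R): not NE [P2→P gives 5>1]
(B,P): not NE [P1→C gives 10>2; P2→R gives 8>1]
(B,Q): not NE [P2→R gives 8>7]
(B,R): not NE [P1→A gives 4>1]
(C,P): not NE [P2→Q gives 5>2]
(C,Q): NE
(C,R): not NE [P1→A gives 4>3; P2→Q gives 5>4]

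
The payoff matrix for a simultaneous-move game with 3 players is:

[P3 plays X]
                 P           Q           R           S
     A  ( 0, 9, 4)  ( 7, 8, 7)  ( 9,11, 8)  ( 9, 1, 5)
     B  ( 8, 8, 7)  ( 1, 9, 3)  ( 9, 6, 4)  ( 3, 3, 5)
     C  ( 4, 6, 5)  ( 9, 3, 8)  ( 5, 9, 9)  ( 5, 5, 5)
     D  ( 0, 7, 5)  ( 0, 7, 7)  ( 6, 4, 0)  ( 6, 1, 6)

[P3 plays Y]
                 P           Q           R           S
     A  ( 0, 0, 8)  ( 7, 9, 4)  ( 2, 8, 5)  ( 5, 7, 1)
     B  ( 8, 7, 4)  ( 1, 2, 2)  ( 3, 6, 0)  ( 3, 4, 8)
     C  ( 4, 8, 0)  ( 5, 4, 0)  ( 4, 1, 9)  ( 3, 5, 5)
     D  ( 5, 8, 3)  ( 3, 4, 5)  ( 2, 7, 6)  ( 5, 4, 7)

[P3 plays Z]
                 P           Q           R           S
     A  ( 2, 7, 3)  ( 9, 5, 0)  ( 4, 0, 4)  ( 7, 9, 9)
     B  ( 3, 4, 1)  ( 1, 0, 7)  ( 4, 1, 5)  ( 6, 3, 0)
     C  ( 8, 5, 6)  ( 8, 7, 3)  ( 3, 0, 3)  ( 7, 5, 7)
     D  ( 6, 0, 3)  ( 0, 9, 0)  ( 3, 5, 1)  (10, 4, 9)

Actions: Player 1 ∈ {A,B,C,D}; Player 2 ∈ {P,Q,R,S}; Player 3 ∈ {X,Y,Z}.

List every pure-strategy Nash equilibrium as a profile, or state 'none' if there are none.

Nash profiles: (A,R,X)

(A,P,X): not NE [P1→B gives 8>0; P2→R gives 11>9; P3→Y gives 8>4]
(A,P,Y): not NE [P1→B gives 8>0; P2→Q gives 9>0]
(A,P,Z): not NE [P1→C gives 8>2; P2→S gives 9>7; P3→Y gives 8>3]
(A,Q,X): not NE [P1→C gives 9>7; P2→R gives 11>8]
(A,Q,Y): not NE [P3→X gives 7>4]
(A,Q,Z): not NE [P2→S gives 9>5; P3→X gives 7>0]
(A,R,X): NE
(A,R,Y): not NE [P1→C gives 4>2; P2→Q gives 9>8; P3→X gives 8>5]
(A,R,Z): not NE [P2→S gives 9>0; P3→X gives 8>4]
(A,S,X): not NE [P2→R gives 11>1; P3→Z gives 9>5]
(A,S,Y): not NE [P2→Q gives 9>7; P3→Z gives 9>1]
(A,S,Z): not NE [P1→D gives 10>7]
(B,P,X): not NE [P2→Q gives 9>8]
(B,P,Y): not NE [P3→X gives 7>4]
(B,P,Z): not NE [P1→C gives 8>3; P3→X gives 7>1]
(B,Q,X): not NE [P1→C gives 9>1; P3→Z gives 7>3]
(B,Q,Y): not NE [P1→A gives 7>1; P2→P gives 7>2; P3→Z gives 7>2]
(B,Q,Z): not NE [P1→A gives 9>1; P2→P gives 4>0]
(B,R,X): not NE [P2→Q gives 9>6; P3→Z gives 5>4]
(B,R,Y): not NE [P1→C gives 4>3; P2→P gives 7>6; P3→Z gives 5>0]
(B,R,Z): not NE [P2→P gives 4>1]
(B,S,X): not NE [P1→A gives 9>3; P2→Q gives 9>3; P3→Y gives 8>5]
(B,S,Y): not NE [P1→D gives 5>3; P2→P gives 7>4]
(B,S,Z): not NE [P1→D gives 10>6; P2→P gives 4>3; P3→Y gives 8>0]
(C,P,X): not NE [P1→B gives 8>4; P2→R gives 9>6; P3→Z gives 6>5]
(C,P,Y): not NE [P1→B gives 8>4; P3→Z gives 6>0]
(C,P,Z): not NE [P2→Q gives 7>5]
(C,Q,X): not NE [P2→R gives 9>3]
(C,Q,Y): not NE [P1→A gives 7>5; P2→P gives 8>4; P3→X gives 8>0]
(C,Q,Z): not NE [P1→A gives 9>8; P3→X gives 8>3]
(C,R,X): not NE [P1→B gives 9>5]
(C,R,Y): not NE [P2→P gives 8>1]
(C,R,Z): not NE [P1→B gives 4>3; P2→Q gives 7>0; P3→Y gives 9>3]
(C,S,X): not NE [P1→A gives 9>5; P2→R gives 9>5; P3→Z gives 7>5]
(C,S,Y): not NE [P1→D gives 5>3; P2→P gives 8>5; P3→Z gives 7>5]
(C,S,Z): not NE [P1→D gives 10>7; P2→Q gives 7>5]
(D,P,X): not NE [P1→B gives 8>0]
(D,P,Y): not NE [P1→B gives 8>5; P3→X gives 5>3]
(D,P,Z): not NE [P1→C gives 8>6; P2→Q gives 9>0; P3→X gives 5>3]
(D,Q,X): not NE [P1→C gives 9>0]
(D,Q,Y): not NE [P1→A gives 7>3; P2→P gives 8>4; P3→X gives 7>5]
(D,Q,Z): not NE [P1→A gives 9>0; P3→X gives 7>0]
(D,R,X): not NE [P1→B gives 9>6; P2→Q gives 7>4; P3→Y gives 6>0]
(D,R,Y): not NE [P1→C gives 4>2; P2→P gives 8>7]
(D,R,Z): not NE [P1→B gives 4>3; P2→Q gives 9>5; P3→Y gives 6>1]
(D,S,X): not NE [P1→A gives 9>6; P2→Q gives 7>1; P3→Z gives 9>6]
(D,S,Y): not NE [P2→P gives 8>4; P3→Z gives 9>7]
(D,S,Z): not NE [P2→Q gives 9>4]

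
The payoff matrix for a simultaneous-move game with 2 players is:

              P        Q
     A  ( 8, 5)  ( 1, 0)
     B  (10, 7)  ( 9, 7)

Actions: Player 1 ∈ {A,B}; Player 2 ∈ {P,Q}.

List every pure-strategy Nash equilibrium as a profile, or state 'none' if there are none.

Nash profiles: (B,P), (B,Q)

(A,P): not NE [P1→B gives 10>8]
(A,Q): not NE [P1→B gives 9>1; P2→P gives 5>0]
(B,P): NE
(B,Q): NE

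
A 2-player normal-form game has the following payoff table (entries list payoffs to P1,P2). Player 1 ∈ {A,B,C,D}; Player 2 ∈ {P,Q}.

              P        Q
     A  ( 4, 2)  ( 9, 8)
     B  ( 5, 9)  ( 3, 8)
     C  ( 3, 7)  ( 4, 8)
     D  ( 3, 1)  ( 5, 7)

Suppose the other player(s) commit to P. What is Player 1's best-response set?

P1 best: {B}

u_1(A vs P) = 4
u_1(B vs P) = 5
u_1(C vs P) = 3
u_1(D vs P) = 3
max payoff 5 at {B}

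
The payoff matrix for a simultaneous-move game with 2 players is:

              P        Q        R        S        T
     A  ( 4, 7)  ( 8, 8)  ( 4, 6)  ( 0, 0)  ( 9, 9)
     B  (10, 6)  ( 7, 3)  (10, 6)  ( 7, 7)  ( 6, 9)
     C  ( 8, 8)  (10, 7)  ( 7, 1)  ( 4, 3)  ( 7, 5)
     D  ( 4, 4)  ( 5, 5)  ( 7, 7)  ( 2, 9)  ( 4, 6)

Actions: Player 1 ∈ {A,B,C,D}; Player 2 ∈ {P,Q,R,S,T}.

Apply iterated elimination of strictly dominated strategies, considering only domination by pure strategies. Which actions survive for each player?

P1 drop D (B beats it: P:10>4 Q:7>5 R:10>7 S:7>2 T:6>4)
P2 drop R (T beats it: A:9>6 B:9>6 C:5>1)
P2 drop S (T beats it: A:9>0 B:9>7 C:5>3)
P1→{A,B,C} P2→{P,Q,T}

IESDS → P1:{A,B,C} P2:{P,Q,T}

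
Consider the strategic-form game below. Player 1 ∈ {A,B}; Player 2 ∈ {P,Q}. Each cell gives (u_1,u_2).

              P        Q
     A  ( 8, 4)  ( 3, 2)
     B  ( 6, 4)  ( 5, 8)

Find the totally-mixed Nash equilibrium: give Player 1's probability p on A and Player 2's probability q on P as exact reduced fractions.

P1 mixes 2/3 on A; P2 mixes 1/2 on P

P1 indiff ⇒ q·8+(1-q)·3 = q·6+(1-q)·5 ⇒ q(2) = (1-q)(2) ⇒ q = 1/2
P2 indiff ⇒ p·4+(1-p)·4 = p·2+(1-p)·8 ⇒ p(2) = (1-p)(4) ⇒ p = 2/3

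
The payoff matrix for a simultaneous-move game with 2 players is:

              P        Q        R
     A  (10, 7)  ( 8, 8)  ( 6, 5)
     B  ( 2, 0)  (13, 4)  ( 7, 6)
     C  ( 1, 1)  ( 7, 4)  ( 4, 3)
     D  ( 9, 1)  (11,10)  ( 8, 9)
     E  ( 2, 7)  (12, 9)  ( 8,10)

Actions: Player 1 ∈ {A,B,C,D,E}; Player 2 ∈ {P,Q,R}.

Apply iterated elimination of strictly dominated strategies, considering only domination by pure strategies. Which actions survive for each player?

IESDS → P1:{B,D,E} P2:{Q,R}

P1 drop C (A beats it: P:10>1 Q:8>7 R:6>4)
P2 drop P (Q beats it: A:8>7 B:4>0 D:10>1 E:9>7)
P1 drop A (B beats it: Q:13>8 R:7>6)
P1→{B,D,E} P2→{Q,R}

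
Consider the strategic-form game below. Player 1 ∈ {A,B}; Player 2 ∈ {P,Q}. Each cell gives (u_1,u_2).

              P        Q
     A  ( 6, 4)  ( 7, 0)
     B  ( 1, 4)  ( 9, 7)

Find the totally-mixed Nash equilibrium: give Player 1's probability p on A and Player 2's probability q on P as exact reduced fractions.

(p,q) = (3/7, 2/7)

P1 indiff ⇒ q·6+(1-q)·7 = q·1+(1-q)·9 ⇒ q(5) = (1-q)(2) ⇒ q = 2/7
P2 indiff ⇒ p·4+(1-p)·4 = p·0+(1-p)·7 ⇒ p(4) = (1-p)(3) ⇒ p = 3/7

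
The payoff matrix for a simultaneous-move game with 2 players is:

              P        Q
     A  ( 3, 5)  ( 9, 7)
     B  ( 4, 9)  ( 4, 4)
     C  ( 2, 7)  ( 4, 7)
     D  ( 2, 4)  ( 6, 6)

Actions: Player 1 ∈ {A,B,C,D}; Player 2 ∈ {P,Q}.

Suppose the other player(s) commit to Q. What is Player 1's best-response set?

P1 best: {A}

u_1(A vs Q) = 9
u_1(B vs Q) = 4
u_1(C vs Q) = 4
u_1(D vs Q) = 6
max payoff 9 at {A}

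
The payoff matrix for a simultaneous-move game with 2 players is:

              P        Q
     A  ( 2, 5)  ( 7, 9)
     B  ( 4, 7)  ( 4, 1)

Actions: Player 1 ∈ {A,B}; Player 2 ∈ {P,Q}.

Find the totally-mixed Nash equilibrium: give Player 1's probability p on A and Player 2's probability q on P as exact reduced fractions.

(p,q) = (3/5, 3/5)

P1 indiff ⇒ q·2+(1-q)·7 = q·4+(1-q)·4 ⇒ q(-2) = (1-q)(-3) ⇒ q = 3/5
P2 indiff ⇒ p·5+(1-p)·7 = p·9+(1-p)·1 ⇒ p(-4) = (1-p)(-6) ⇒ p = 3/5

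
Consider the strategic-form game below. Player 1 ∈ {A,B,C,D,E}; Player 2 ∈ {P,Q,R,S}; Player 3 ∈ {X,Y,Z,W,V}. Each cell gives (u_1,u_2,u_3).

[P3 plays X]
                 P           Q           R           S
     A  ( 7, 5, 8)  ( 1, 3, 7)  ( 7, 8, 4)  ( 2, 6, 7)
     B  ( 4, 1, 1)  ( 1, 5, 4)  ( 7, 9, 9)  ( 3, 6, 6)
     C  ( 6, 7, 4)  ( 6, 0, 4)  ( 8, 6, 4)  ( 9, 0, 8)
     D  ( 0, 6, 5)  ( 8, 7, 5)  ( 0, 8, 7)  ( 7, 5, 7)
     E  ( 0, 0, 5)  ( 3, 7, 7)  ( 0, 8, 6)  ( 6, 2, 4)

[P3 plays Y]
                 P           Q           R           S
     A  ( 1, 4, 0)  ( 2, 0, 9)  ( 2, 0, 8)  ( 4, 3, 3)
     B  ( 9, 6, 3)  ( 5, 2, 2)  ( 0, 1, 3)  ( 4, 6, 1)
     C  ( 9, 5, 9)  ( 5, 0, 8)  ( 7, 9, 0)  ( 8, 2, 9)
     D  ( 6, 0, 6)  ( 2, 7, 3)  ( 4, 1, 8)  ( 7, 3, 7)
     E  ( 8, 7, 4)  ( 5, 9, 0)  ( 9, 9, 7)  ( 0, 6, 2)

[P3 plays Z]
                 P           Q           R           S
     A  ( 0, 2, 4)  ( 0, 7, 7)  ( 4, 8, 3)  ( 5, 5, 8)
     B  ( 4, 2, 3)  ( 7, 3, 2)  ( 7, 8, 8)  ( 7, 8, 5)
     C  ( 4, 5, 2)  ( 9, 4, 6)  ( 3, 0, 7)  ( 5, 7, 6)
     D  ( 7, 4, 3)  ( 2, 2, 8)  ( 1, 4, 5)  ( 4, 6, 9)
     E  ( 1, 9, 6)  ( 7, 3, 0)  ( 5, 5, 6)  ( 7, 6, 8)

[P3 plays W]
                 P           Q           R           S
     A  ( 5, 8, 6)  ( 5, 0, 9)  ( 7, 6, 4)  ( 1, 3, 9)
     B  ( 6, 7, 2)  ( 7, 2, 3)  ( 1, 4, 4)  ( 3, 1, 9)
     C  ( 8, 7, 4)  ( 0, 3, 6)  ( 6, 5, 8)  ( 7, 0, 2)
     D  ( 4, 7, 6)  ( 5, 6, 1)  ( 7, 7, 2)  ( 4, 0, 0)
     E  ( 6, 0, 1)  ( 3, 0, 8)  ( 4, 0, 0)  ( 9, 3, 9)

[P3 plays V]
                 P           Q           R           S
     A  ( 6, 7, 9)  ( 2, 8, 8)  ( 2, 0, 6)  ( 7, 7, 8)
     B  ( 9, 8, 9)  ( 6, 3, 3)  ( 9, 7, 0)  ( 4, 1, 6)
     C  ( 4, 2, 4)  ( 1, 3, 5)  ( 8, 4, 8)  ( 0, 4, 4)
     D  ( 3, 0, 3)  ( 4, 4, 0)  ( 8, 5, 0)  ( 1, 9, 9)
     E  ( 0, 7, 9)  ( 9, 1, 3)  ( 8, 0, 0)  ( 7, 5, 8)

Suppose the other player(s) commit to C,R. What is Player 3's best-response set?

u_3(X vs C,R) = 4
u_3(Y vs C,R) = 0
u_3(Z vs C,R) = 7
u_3(W vs C,R) = 8
u_3(V vs C,R) = 8
max payoff 8 at {W,V}

BR_3 = {W,V}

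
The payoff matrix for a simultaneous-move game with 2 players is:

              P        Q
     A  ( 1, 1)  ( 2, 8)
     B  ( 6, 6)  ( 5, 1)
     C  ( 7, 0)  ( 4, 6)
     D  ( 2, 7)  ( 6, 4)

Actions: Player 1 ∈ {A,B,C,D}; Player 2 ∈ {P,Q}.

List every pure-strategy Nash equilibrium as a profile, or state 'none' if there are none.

(A,P): not NE [P1→C gives 7>1; P2→Q gives 8>1]
(A,Q): not NE [P1→D gives 6>2]
(B,P): not NE [P1→C gives 7>6]
(B,Q): not NE [P1→D gives 6>5; P2→P gives 6>1]
(C,P): not NE [P2→Q gives 6>0]
(C,Q): not NE [P1→D gives 6>4]
(D,P): not NE [P1→C gives 7>2]
(D,Q): not NE [P2→P gives 7>4]

Equilibria: none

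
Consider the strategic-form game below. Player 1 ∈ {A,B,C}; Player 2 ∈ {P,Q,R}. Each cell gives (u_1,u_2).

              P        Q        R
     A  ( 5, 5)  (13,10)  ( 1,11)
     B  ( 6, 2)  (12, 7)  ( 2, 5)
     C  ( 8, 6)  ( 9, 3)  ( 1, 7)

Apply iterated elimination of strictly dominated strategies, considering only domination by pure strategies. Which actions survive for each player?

P2 drop P (R beats it: A:11>5 B:5>2 C:7>6)
P1 drop C (B beats it: Q:12>9 R:2>1)
P1→{A,B} P2→{Q,R}

IESDS → P1:{A,B} P2:{Q,R}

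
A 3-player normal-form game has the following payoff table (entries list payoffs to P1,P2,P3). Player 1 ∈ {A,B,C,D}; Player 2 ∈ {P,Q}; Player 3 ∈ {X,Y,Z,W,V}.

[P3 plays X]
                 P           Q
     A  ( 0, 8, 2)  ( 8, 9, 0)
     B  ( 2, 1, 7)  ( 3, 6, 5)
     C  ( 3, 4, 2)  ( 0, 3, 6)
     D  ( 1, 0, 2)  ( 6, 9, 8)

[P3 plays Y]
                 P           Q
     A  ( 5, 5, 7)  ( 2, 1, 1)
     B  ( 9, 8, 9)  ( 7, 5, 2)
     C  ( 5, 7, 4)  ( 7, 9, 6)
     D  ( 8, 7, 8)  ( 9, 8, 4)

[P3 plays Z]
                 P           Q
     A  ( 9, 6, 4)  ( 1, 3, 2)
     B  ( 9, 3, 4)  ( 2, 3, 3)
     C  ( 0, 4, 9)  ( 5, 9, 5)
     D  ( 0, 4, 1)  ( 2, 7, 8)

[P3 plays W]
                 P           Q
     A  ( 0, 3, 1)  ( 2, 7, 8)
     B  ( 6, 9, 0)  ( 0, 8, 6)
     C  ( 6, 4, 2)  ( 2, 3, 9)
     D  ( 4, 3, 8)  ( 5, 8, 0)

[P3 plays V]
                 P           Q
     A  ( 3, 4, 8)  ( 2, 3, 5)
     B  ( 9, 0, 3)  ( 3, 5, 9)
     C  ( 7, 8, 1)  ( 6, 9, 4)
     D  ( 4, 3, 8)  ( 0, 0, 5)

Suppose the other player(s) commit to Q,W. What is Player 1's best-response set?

u_1(A vs Q,W) = 2
u_1(B vs Q,W) = 0
u_1(C vs Q,W) = 2
u_1(D vs Q,W) = 5
max payoff 5 at {D}

argmax u_1 = {D}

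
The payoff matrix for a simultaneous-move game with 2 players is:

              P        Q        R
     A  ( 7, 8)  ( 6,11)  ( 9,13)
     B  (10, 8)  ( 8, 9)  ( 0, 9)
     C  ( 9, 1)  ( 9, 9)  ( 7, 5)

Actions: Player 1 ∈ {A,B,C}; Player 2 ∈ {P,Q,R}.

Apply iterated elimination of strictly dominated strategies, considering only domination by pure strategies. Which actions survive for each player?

Remaining: P1:{A,C} P2:{Q,R}

P2 drop P (Q beats it: A:11>8 B:9>8 C:9>1)
P1 drop B (C beats it: Q:9>8 R:7>0)
P1→{A,C} P2→{Q,R}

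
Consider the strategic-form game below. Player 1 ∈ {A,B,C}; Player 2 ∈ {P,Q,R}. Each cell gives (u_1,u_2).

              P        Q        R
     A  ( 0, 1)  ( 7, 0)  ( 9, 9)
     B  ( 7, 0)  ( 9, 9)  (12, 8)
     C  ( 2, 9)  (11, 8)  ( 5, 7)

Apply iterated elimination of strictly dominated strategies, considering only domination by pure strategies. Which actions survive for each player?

P1 drop A (B beats it: P:7>0 Q:9>7 R:12>9)
P2 drop R (Q beats it: B:9>8 C:8>7)
P1→{B,C} P2→{P,Q}

Survivors P1:{B,C} P2:{P,Q}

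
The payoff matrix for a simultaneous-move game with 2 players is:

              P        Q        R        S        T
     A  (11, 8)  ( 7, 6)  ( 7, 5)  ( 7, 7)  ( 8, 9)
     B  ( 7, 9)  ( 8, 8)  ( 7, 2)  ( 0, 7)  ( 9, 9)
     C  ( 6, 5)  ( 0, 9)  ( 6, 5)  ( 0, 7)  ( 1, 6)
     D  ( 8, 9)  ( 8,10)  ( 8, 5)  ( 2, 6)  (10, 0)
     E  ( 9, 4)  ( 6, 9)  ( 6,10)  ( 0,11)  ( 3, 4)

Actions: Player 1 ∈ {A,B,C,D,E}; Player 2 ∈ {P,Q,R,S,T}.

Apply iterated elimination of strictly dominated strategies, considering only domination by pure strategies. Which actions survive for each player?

P1 drop C (A beats it: P:11>6 Q:7>0 R:7>6 S:7>0 T:8>1)
P1 drop E (A beats it: P:11>9 Q:7>6 R:7>6 S:7>0 T:8>3)
P2 drop R (P beats it: A:8>5 B:9>2 D:9>5)
P2 drop S (P beats it: A:8>7 B:9>7 D:9>6)
P1→{A,B,D} P2→{P,Q,T}

Survivors P1:{A,B,D} P2:{P,Q,T}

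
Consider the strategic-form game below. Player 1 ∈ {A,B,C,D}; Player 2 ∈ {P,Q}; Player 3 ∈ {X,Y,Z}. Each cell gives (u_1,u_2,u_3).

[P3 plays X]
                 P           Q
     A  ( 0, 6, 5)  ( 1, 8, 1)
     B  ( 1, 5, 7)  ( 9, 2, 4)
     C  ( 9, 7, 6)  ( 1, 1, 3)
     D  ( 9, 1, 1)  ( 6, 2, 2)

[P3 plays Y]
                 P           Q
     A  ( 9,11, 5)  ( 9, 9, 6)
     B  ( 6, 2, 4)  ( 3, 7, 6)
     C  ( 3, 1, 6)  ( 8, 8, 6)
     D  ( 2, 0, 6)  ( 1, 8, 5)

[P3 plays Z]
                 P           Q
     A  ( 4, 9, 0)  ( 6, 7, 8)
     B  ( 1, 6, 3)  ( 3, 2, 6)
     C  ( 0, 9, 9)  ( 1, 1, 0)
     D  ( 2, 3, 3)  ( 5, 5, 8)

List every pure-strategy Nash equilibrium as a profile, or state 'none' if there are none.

Nash profiles: (A,P,Y)

(A,P,X): not NE [P1→D gives 9>0; P2→Q gives 8>6]
(A,P,Y): NE
(A,P,Z): not NE [P3→Y gives 5>0]
(A,Q,X): not NE [P1→B gives 9>1; P3→Z gives 8>1]
(A,Q,Y): not NE [P2→P gives 11>9; P3→Z gives 8>6]
(A,Q,Z): not NE [P2→P gives 9>7]
(B,P,X): not NE [P1→D gives 9>1]
(B,P,Y): not NE [P1→A gives 9>6; P2→Q gives 7>2; P3→X gives 7>4]
(B,P,Z): not NE [P1→A gives 4>1; P3→X gives 7>3]
(B,Q,X): not NE [P2→P gives 5>2; P3→Z gives 6>4]
(B,Q,Y): not NE [P1→A gives 9>3]
(B,Q,Z): not NE [P1→A gives 6>3; P2→P gives 6>2]
(C,P,X): not NE [P3→Z gives 9>6]
(C,P,Y): not NE [P1→A gives 9>3; P2→Q gives 8>1; P3→Z gives 9>6]
(C,P,Z): not NE [P1→A gives 4>0]
(C,Q,X): not NE [P1→B gives 9>1; P2→P gives 7>1; P3→Y gives 6>3]
(C,Q,Y): not NE [P1→A gives 9>8]
(C,Q,Z): not NE [P1→A gives 6>1; P2→P gives 9>1; P3→Y gives 6>0]
(D,P,X): not NE [P2→Q gives 2>1; P3→Y gives 6>1]
(D,P,Y): not NE [P1→A gives 9>2; P2→Q gives 8>0]
(D,P,Z): not NE [P1→A gives 4>2; P2→Q gives 5>3; P3→Y gives 6>3]
(D,Q,X): not NE [P1→B gives 9>6; P3→Z gives 8>2]
(D,Q,Y): not NE [P1→A gives 9>1; P3→Z gives 8>5]
(D,Q,Z): not NE [P1→A gives 6>5]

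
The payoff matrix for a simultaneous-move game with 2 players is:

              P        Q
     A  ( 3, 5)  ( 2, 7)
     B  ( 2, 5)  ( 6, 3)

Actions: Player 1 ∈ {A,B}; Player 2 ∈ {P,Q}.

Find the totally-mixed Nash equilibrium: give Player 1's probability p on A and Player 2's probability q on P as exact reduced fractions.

P1 mixes 1/2 on A; P2 mixes 4/5 on P

P1 indiff ⇒ q·3+(1-q)·2 = q·2+(1-q)·6 ⇒ q(1) = (1-q)(4) ⇒ q = 4/5
P2 indiff ⇒ p·5+(1-p)·5 = p·7+(1-p)·3 ⇒ p(-2) = (1-p)(-2) ⇒ p = 1/2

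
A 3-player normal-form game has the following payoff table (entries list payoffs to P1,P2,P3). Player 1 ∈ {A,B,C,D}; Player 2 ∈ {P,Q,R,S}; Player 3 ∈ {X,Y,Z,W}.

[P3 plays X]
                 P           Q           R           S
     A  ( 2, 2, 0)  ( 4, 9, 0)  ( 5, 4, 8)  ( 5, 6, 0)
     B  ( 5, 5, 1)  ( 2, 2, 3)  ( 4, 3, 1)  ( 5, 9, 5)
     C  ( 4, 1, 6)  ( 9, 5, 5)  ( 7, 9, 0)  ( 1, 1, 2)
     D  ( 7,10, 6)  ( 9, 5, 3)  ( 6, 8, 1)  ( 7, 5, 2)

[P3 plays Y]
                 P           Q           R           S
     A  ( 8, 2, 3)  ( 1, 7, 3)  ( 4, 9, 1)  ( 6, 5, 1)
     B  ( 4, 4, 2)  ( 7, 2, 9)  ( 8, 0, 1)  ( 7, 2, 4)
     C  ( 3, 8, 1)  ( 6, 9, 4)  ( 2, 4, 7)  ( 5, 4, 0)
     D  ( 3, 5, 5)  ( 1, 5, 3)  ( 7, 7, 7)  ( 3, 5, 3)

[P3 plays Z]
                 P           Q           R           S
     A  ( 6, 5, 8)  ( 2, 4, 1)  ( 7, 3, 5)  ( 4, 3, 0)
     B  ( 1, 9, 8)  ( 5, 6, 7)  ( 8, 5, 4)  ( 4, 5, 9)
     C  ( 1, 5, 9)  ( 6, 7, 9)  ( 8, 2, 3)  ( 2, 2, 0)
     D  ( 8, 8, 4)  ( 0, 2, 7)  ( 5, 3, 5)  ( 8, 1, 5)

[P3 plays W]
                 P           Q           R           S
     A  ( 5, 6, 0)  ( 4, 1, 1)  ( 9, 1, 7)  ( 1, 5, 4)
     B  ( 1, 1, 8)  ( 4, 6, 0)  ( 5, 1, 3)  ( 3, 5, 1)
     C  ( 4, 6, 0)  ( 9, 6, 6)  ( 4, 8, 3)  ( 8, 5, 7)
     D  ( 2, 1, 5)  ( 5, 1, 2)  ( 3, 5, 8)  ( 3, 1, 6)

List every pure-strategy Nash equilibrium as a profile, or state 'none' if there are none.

NE set: (C,Q,Z), (D,P,X)

(A,P,X): not NE [P1→D gives 7>2; P2→Q gives 9>2; P3→Z gives 8>0]
(A,P,Y): not NE [P2→R gives 9>2; P3→Z gives 8>3]
(A,P,Z): not NE [P1→D gives 8>6]
(A,P,W): not NE [P3→Z gives 8>0]
(A,Q,X): not NE [P1→D gives 9>4; P3→Y gives 3>0]
(A,Q,Y): not NE [P1→B gives 7>1; P2→R gives 9>7]
(A,Q,Z): not NE [P1→C gives 6>2; P2→P gives 5>4; P3→Y gives 3>1]
(A,Q,W): not NE [P1→C gives 9>4; P2→P gives 6>1; P3→Y gives 3>1]
(A,R,X): not NE [P1→C gives 7>5; P2→Q gives 9>4]
(A,R,Y): not NE [P1→B gives 8>4; P3→X gives 8>1]
(A,R,Z): not NE [P1→C gives 8>7; P2→P gives 5>3; P3→X gives 8>5]
(A,R,W): not NE [P2→P gives 6>1; P3→X gives 8>7]
(A,S,X): not NE [P1→D gives 7>5; P2→Q gives 9>6; P3→W gives 4>0]
(A,S,Y): not NE [P1→B gives 7>6; P2→R gives 9>5; P3→W gives 4>1]
(A,S,Z): not NE [P1→D gives 8>4; P2→P gives 5>3; P3→W gives 4>0]
(A,S,W): not NE [P1→C gives 8>1; P2→P gives 6>5]
(B,P,X): not NE [P1→D gives 7>5; P2→S gives 9>5; P3→W gives 8>1]
(B,P,Y): not NE [P1→A gives 8>4; P3→W gives 8>2]
(B,P,Z): not NE [P1→D gives 8>1]
(B,P,W): not NE [P1→A gives 5>1; P2→Q gives 6>1]
(B,Q,X): not NE [P1→D gives 9>2; P2→S gives 9>2; P3→Y gives 9>3]
(B,Q,Y): not NE [P2→P gives 4>2]
(B,Q,Z): not NE [P1→C gives 6>5; P2→P gives 9>6; P3→Y gives 9>7]
(B,Q,W): not NE [P1→C gives 9>4; P3→Y gives 9>0]
(B,R,X): not NE [P1→C gives 7>4; P2→S gives 9>3; P3→Z gives 4>1]
(B,R,Y): not NE [P2→P gives 4>0; P3→Z gives 4>1]
(B,R,Z): not NE [P2→P gives 9>5]
(B,R,W): not NE [P1→A gives 9>5; P2→Q gives 6>1; P3→Z gives 4>3]
(B,S,X): not NE [P1→D gives 7>5; P3→Z gives 9>5]
(B,S,Y): not NE [P2→P gives 4>2; P3→Z gives 9>4]
(B,S,Z): not NE [P1→D gives 8>4; P2→P gives 9>5]
(B,S,W): not NE [P1→C gives 8>3; P2→Q gives 6>5; P3→Z gives 9>1]
(C,P,X): not NE [P1→D gives 7>4; P2→R gives 9>1; P3→Z gives 9>6]
(C,P,Y): not NE [P1→A gives 8>3; P2→Q gives 9>8; P3→Z gives 9>1]
(C,P,Z): not NE [P1→D gives 8>1; P2→Q gives 7>5]
(C,P,W): not NE [P1→A gives 5>4; P2→R gives 8>6; P3→Z gives 9>0]
(C,Q,X): not NE [P2→R gives 9>5; P3→Z gives 9>5]
(C,Q,Y): not NE [P1→B gives 7>6; P3→Z gives 9>4]
(C,Q,Z): NE
(C,Q,W): not NE [P2→R gives 8>6; P3→Z gives 9>6]
(C,R,X): not NE [P3→Y gives 7>0]
(C,R,Y): not NE [P1→B gives 8>2; P2→Q gives 9>4]
(C,R,Z): not NE [P2→Q gives 7>2; P3→Y gives 7>3]
(C,R,W): not NE [P1→A gives 9>4; P3→Y gives 7>3]
(C,S,X): not NE [P1→D gives 7>1; P2→R gives 9>1; P3→W gives 7>2]
(C,S,Y): not NE [P1→B gives 7>5; P2→Q gives 9>4; P3→W gives 7>0]
(C,S,Z): not NE [P1→D gives 8>2; P2→Q gives 7>2; P3→W gives 7>0]
(C,S,W): not NE [P2→R gives 8>5]
(D,P,X): NE
(D,P,Y): not NE [P1→A gives 8>3; P2→R gives 7>5; P3→X gives 6>5]
(D,P,Z): not NE [P3→X gives 6>4]
(D,P,W): not NE [P1→A gives 5>2; P2→R gives 5>1; P3→X gives 6>5]
(D,Q,X): not NE [P2→P gives 10>5; P3→Z gives 7>3]
(D,Q,Y): not NE [P1→B gives 7>1; P2→R gives 7>5; P3→Z gives 7>3]
(D,Q,Z): not NE [P1→C gives 6>0; P2→P gives 8>2]
(D,Q,W): not NE [P1→C gives 9>5; P2→R gives 5>1; P3→Z gives 7>2]
(D,R,X): not NE [P1→C gives 7>6; P2→P gives 10>8; P3→W gives 8>1]
(D,R,Y): not NE [P1→B gives 8>7; P3→W gives 8>7]
(D,R,Z): not NE [P1→C gives 8>5; P2→P gives 8>3; P3→W gives 8>5]
(D,R,W): not NE [P1→A gives 9>3]
(D,S,X): not NE [P2→P gives 10>5; P3→W gives 6>2]
(D,S,Y): not NE [P1→B gives 7>3; P2→R gives 7>5; P3→W gives 6>3]
(D,S,Z): not NE [P2→P gives 8>1; P3→W gives 6>5]
(D,S,W): not NE [P1→C gives 8>3; P2→R gives 5>1]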